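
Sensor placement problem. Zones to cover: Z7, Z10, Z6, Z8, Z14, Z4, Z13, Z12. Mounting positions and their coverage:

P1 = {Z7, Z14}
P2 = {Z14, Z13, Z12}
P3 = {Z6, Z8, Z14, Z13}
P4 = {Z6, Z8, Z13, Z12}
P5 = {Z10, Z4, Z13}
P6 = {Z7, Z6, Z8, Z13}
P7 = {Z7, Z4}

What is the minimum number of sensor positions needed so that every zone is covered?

3

P1, P4, P5 together cover {Z7, Z10, Z6, Z8, Z14, Z4, Z13, Z12} — every zone.
No 2 of the 7 sensor positions cover everything (all 21 pairs fall short), so 3 is minimum.
Greedy (largest uncovered first) would take P3, P5, P1, P2 — 4 sensor positions — but 3 suffice.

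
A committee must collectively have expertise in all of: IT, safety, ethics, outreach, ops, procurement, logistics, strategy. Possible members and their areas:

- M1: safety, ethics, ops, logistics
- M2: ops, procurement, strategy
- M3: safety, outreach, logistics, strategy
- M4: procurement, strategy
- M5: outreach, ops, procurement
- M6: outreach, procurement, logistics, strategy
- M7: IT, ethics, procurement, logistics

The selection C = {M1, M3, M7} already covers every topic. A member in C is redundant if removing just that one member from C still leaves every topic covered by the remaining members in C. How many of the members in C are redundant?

0

Drop M1: ops uncovered — not redundant.
Drop M3: outreach, strategy uncovered — not redundant.
Drop M7: IT, procurement uncovered — not redundant.
None of the members in C is redundant.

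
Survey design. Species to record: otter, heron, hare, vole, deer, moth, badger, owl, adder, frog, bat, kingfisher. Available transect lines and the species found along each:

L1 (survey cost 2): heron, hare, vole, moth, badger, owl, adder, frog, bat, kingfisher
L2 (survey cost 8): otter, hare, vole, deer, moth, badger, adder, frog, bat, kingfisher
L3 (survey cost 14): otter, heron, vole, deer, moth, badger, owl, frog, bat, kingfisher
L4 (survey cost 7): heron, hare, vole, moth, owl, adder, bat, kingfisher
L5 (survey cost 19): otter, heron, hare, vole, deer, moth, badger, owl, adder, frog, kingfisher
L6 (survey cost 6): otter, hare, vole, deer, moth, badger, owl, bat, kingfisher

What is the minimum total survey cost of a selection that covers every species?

8

L1, L6 cover every species at survey cost 2 + 6 = 8.
Any cover uses at least 2 transects; among all covering selections none totals below 8.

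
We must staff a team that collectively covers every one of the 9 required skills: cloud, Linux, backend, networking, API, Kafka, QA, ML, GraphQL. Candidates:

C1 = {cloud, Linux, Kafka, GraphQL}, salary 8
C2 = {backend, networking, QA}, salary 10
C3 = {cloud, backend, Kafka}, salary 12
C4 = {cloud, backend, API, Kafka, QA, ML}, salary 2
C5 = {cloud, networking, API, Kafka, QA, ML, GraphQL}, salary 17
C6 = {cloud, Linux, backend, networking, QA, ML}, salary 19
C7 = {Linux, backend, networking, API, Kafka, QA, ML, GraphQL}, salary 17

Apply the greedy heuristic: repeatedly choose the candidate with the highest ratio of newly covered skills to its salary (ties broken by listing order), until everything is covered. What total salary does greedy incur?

Pick 1: C4 adds 6 new (cloud, backend, API, Kafka, QA, ML) at salary 2 (ratio 6/2).
Pick 2: C1 adds 2 new (Linux, GraphQL) at salary 8 (ratio 2/8).
Pick 3: C2 adds 1 new (networking) at salary 10 (ratio 1/10).
Greedy total salary: 2 + 8 + 10 = 20. (The true optimum is 19, so greedy overshoots here.)

20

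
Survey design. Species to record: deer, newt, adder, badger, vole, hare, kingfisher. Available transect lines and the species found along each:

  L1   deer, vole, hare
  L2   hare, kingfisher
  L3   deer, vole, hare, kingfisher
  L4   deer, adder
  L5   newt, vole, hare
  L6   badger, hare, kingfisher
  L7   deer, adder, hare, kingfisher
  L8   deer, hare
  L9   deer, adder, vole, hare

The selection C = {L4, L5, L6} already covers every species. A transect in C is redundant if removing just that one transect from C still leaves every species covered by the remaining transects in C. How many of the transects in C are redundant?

0

Drop L4: deer, adder uncovered — not redundant.
Drop L5: newt, vole uncovered — not redundant.
Drop L6: badger, kingfisher uncovered — not redundant.
None of the transects in C is redundant.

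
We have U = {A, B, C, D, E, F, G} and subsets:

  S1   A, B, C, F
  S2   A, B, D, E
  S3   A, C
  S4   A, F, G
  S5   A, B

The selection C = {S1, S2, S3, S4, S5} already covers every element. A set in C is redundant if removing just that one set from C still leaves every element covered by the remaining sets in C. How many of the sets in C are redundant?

Drop S1: the rest still cover every element — redundant.
Drop S2: D, E uncovered — not redundant.
Drop S3: the rest still cover every element — redundant.
Drop S4: G uncovered — not redundant.
Drop S5: the rest still cover every element — redundant.
3 redundant: S1, S3, S5.

3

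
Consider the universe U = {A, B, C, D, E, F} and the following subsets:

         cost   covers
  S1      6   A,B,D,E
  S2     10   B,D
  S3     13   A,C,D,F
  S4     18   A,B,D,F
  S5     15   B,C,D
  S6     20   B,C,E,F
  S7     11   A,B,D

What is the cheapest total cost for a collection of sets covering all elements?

S1, S3 cover every element at cost 6 + 13 = 19.
Any cover uses at least 2 sets; among all covering selections none totals below 19.

19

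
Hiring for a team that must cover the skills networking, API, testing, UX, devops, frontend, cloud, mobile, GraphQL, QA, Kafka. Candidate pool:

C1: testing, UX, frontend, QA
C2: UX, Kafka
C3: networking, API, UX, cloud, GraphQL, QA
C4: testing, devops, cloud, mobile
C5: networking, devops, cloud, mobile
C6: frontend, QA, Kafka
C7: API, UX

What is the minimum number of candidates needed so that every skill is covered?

3

C3, C4, C6 together cover {networking, API, testing, UX, devops, frontend, cloud, mobile, GraphQL, QA, Kafka} — every skill.
No 2 of the 7 candidates cover everything (all 21 pairs fall short), so 3 is minimum.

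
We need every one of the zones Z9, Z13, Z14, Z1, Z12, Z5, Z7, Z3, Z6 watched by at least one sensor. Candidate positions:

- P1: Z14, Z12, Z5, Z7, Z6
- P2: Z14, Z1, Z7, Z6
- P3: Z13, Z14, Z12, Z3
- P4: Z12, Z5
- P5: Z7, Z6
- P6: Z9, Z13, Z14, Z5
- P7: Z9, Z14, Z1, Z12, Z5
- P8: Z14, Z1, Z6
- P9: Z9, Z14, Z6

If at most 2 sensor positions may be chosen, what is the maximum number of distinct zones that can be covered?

7

Choosing P1, P3 covers {Z13, Z14, Z12, Z5, Z7, Z3, Z6} — 7 zones.
No choice of 2 sensor positions does better; here Z9, Z1 are left uncovered.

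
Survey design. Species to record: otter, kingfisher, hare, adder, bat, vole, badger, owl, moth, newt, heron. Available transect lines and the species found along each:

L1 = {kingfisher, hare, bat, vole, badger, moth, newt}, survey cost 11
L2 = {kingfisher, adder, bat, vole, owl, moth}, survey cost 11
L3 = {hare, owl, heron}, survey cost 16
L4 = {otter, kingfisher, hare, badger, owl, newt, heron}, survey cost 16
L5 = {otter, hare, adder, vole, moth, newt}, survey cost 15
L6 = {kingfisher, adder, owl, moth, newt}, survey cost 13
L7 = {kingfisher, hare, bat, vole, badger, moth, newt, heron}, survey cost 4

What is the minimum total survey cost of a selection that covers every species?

27

L2, L4 cover every species at survey cost 11 + 16 = 27.
Any cover uses at least 2 transects; among all covering selections none totals below 27.
Greedy by coverage-per-survey cost would pick L7, L2, L5 for 30 — worse than the optimum 27.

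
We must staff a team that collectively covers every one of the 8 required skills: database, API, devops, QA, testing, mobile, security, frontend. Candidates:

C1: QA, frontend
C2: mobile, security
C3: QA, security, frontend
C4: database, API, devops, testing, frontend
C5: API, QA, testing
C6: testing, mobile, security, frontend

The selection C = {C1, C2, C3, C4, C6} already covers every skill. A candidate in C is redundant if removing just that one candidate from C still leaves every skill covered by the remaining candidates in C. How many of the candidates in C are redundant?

4

Drop C1: the rest still cover every skill — redundant.
Drop C2: the rest still cover every skill — redundant.
Drop C3: the rest still cover every skill — redundant.
Drop C4: database, API, devops uncovered — not redundant.
Drop C6: the rest still cover every skill — redundant.
4 redundant: C1, C2, C3, C6.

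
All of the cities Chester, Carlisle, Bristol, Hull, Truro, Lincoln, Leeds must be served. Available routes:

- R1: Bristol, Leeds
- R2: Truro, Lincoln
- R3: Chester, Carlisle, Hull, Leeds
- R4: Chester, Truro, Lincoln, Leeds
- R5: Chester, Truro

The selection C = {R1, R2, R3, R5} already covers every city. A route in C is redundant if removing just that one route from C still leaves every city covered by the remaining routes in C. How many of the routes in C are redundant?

1

Drop R1: Bristol uncovered — not redundant.
Drop R2: Lincoln uncovered — not redundant.
Drop R3: Carlisle, Hull uncovered — not redundant.
Drop R5: the rest still cover every city — redundant.
1 redundant: R5.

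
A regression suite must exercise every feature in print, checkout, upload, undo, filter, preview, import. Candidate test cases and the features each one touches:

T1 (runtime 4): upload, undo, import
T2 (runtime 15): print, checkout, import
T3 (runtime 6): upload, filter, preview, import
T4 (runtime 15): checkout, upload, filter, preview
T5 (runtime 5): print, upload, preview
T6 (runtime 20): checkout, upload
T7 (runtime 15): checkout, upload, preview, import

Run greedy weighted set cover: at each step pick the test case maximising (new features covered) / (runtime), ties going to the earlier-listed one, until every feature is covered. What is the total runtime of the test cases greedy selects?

Pick 1: T1 adds 3 new (upload, undo, import) at runtime 4 (ratio 3/4).
Pick 2: T5 adds 2 new (print, preview) at runtime 5 (ratio 2/5).
Pick 3: T3 adds 1 new (filter) at runtime 6 (ratio 1/6).
Pick 4: T2 adds 1 new (checkout) at runtime 15 (ratio 1/15).
Greedy total runtime: 4 + 5 + 6 + 15 = 30. (The true optimum is 24, so greedy overshoots here.)

30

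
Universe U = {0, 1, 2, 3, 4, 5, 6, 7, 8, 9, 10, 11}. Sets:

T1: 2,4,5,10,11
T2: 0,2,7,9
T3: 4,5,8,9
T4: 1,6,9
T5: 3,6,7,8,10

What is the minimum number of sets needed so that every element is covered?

4

T1, T2, T4, T5 together cover {0, 1, 2, 3, 4, 5, 6, 7, 8, 9, 10, 11} — every element.
No 3 of the 5 sets cover everything (all 10 triples fall short), so 4 is minimum.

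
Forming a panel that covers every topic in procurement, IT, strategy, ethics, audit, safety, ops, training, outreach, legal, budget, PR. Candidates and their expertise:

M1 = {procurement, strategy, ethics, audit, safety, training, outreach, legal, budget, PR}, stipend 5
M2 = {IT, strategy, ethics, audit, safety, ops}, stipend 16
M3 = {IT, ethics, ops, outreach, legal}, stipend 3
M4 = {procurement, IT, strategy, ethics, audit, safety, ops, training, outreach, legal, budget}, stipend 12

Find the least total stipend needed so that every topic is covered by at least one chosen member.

M1, M3 cover every topic at stipend 5 + 3 = 8.
Any cover uses at least 2 members; among all covering selections none totals below 8.

8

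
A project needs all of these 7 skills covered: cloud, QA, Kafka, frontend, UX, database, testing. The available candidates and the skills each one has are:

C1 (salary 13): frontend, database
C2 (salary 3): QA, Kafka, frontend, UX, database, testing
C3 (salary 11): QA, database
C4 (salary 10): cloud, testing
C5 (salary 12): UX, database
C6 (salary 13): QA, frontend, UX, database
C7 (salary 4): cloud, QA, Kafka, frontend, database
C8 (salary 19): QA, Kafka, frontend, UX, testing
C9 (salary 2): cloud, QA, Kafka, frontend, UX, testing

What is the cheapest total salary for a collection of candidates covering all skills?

5

C2, C9 cover every skill at salary 3 + 2 = 5.
Any cover uses at least 2 candidates; among all covering selections none totals below 5.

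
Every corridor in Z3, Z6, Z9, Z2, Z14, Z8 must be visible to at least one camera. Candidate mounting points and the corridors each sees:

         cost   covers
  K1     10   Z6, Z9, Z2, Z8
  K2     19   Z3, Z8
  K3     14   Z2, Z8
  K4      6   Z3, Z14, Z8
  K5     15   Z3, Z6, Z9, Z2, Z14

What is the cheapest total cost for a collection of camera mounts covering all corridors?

K1, K4 cover every corridor at cost 10 + 6 = 16.
Any cover uses at least 2 camera mounts; among all covering selections none totals below 16.

16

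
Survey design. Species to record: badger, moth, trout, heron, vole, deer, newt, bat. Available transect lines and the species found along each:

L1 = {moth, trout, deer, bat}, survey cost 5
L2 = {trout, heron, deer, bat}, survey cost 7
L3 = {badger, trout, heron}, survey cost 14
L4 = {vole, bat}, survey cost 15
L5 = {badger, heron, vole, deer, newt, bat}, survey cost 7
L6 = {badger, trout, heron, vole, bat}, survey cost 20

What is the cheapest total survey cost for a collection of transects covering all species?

L1, L5 cover every species at survey cost 5 + 7 = 12.
Any cover uses at least 2 transects; among all covering selections none totals below 12.

12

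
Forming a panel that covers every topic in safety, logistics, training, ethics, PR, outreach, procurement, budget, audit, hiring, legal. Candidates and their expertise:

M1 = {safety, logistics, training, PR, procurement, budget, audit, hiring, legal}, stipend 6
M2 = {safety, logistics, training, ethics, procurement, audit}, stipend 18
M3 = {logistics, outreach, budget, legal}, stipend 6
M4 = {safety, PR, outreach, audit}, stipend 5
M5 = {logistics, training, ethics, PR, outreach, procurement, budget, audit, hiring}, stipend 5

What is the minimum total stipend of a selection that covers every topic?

11

M1, M5 cover every topic at stipend 6 + 5 = 11.
Any cover uses at least 2 members; among all covering selections none totals below 11.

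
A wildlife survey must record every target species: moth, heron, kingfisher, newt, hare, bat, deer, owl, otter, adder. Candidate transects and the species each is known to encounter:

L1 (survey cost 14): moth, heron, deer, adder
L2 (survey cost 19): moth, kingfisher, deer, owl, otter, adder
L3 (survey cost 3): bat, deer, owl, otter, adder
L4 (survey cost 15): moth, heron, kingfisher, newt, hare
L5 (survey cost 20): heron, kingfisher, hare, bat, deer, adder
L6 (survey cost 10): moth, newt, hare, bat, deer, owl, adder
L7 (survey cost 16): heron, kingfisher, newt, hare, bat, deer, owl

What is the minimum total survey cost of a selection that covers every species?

18

L3, L4 cover every species at survey cost 3 + 15 = 18.
Any cover uses at least 2 transects; among all covering selections none totals below 18.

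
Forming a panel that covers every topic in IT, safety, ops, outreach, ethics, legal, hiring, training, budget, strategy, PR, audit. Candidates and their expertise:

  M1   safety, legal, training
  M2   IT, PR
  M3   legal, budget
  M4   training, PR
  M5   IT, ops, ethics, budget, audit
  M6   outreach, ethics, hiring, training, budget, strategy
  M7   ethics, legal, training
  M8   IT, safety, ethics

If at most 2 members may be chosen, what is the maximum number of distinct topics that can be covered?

9

Choosing M5, M6 covers {IT, ops, outreach, ethics, hiring, training, budget, strategy, audit} — 9 topics.
No choice of 2 members does better; here safety, legal, PR are left uncovered.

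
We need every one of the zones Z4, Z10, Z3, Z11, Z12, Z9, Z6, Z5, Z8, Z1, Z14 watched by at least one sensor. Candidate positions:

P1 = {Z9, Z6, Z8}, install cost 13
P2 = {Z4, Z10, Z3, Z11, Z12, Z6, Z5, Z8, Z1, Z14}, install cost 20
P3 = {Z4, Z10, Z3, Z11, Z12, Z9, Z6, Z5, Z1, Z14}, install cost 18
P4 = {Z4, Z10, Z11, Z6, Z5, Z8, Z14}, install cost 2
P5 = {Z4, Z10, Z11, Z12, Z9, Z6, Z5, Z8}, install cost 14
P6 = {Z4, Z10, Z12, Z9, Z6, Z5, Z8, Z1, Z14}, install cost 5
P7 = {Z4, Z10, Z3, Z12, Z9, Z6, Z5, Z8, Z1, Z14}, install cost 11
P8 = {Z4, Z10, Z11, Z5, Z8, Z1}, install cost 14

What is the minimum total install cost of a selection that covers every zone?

P4, P7 cover every zone at install cost 2 + 11 = 13.
Any cover uses at least 2 sensor positions; among all covering selections none totals below 13.
Greedy by coverage-per-install cost would pick P4, P6, P7 for 18 — worse than the optimum 13.

13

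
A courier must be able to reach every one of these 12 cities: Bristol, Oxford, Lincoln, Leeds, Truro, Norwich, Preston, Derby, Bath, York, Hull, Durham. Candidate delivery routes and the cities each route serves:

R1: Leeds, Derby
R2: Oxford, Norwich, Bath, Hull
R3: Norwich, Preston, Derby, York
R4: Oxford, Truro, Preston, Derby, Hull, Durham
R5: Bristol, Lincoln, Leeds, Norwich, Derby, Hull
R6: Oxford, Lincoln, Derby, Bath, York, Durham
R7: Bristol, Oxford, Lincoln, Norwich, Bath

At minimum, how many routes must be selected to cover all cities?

3

R4, R5, R6 together cover {Bristol, Oxford, Lincoln, Leeds, Truro, Norwich, Preston, Derby, Bath, York, Hull, Durham} — every city.
No 2 of the 7 routes cover everything (all 21 pairs fall short), so 3 is minimum.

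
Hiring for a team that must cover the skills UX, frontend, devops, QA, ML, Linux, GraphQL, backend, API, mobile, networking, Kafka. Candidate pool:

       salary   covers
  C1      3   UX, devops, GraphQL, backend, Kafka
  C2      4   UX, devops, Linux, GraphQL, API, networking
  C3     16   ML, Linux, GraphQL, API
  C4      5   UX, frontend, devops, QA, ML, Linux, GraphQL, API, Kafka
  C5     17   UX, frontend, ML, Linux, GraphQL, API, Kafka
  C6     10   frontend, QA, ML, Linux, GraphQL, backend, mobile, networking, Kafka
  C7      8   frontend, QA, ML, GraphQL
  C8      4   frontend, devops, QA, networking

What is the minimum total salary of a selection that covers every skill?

14

C2, C6 cover every skill at salary 4 + 10 = 14.
Any cover uses at least 2 candidates; among all covering selections none totals below 14.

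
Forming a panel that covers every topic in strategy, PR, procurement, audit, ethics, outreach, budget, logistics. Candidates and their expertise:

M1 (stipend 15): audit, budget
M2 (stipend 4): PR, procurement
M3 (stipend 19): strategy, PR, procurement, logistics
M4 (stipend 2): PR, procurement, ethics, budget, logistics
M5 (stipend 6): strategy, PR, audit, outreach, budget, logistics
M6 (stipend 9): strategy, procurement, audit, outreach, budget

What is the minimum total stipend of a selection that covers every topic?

M4, M5 cover every topic at stipend 2 + 6 = 8.
Any cover uses at least 2 members; among all covering selections none totals below 8.

8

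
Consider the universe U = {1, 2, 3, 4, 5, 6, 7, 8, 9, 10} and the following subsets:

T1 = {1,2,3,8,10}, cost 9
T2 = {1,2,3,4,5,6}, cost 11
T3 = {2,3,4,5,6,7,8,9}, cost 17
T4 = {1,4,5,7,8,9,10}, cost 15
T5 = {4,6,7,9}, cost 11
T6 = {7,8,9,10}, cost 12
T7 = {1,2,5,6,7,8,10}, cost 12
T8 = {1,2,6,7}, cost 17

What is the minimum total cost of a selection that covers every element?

23

T2, T6 cover every element at cost 11 + 12 = 23.
Any cover uses at least 2 sets; among all covering selections none totals below 23.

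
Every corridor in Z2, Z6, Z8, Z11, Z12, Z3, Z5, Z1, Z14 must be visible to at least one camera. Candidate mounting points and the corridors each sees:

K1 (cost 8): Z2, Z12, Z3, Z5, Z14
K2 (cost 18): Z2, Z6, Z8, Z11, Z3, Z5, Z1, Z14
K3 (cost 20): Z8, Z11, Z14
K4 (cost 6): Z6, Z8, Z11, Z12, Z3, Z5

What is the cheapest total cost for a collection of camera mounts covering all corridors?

K2, K4 cover every corridor at cost 18 + 6 = 24.
Any cover uses at least 2 camera mounts; among all covering selections none totals below 24.
Greedy by coverage-per-cost would pick K4, K1, K2 for 32 — worse than the optimum 24.

24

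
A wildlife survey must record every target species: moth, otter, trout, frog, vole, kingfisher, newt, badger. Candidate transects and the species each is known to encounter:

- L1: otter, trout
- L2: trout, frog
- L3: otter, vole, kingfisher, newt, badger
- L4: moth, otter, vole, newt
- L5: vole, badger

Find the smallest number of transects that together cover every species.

3

L2, L3, L4 together cover {moth, otter, trout, frog, vole, kingfisher, newt, badger} — every species.
No 2 of the 5 transects cover everything (all 10 pairs fall short), so 3 is minimum.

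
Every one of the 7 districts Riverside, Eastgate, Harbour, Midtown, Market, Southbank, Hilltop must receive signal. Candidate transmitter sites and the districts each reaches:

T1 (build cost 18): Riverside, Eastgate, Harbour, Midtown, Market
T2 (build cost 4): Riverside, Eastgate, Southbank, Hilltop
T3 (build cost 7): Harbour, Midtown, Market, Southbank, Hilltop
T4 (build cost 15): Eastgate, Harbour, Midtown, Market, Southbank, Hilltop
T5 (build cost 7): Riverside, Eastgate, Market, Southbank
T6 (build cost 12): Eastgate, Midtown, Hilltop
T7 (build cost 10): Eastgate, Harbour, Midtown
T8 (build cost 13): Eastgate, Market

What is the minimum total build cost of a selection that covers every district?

T2, T3 cover every district at build cost 4 + 7 = 11.
Any cover uses at least 2 transmitter sites; among all covering selections none totals below 11.

11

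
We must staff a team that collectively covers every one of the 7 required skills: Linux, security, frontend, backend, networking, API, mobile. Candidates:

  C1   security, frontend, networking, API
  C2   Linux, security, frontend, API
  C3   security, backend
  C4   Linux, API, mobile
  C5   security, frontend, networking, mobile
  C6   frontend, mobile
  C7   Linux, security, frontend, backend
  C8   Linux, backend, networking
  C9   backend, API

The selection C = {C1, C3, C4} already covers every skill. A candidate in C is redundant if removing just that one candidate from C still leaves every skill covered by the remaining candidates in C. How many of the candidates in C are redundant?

0

Drop C1: frontend, networking uncovered — not redundant.
Drop C3: backend uncovered — not redundant.
Drop C4: Linux, mobile uncovered — not redundant.
None of the candidates in C is redundant.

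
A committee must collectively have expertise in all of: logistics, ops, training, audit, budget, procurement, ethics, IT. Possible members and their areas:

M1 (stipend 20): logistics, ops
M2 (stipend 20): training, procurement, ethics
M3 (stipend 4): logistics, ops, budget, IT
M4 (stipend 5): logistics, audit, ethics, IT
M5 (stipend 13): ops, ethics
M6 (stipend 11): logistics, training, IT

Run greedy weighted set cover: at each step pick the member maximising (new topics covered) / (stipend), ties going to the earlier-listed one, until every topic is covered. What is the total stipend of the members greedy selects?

29

Pick 1: M3 adds 4 new (logistics, ops, budget, IT) at stipend 4 (ratio 4/4).
Pick 2: M4 adds 2 new (audit, ethics) at stipend 5 (ratio 2/5).
Pick 3: M2 adds 2 new (training, procurement) at stipend 20 (ratio 2/20).
Greedy total stipend: 4 + 5 + 20 = 29.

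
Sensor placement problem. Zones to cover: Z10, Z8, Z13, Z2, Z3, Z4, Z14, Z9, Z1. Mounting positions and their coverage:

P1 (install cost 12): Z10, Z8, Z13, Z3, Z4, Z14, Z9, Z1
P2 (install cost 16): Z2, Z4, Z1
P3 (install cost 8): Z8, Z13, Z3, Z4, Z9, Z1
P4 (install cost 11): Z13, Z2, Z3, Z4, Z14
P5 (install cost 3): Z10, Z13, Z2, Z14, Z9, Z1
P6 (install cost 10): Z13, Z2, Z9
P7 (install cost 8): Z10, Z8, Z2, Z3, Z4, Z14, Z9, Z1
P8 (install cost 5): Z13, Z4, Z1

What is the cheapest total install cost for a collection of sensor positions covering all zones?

11

P3, P5 cover every zone at install cost 8 + 3 = 11.
Any cover uses at least 2 sensor positions; among all covering selections none totals below 11.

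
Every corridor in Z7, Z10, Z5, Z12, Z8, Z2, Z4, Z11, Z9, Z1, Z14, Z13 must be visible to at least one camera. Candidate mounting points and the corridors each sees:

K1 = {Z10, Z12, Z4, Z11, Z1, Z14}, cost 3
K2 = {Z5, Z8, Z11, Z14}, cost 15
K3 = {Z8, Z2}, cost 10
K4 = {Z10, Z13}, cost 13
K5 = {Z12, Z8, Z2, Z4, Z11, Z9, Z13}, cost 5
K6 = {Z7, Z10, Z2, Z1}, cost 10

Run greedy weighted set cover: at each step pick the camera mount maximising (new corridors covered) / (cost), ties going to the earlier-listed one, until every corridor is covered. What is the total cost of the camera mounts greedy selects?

33

Pick 1: K1 adds 6 new (Z10, Z12, Z4, Z11, Z1, Z14) at cost 3 (ratio 6/3).
Pick 2: K5 adds 4 new (Z8, Z2, Z9, Z13) at cost 5 (ratio 4/5).
Pick 3: K6 adds 1 new (Z7) at cost 10 (ratio 1/10).
Pick 4: K2 adds 1 new (Z5) at cost 15 (ratio 1/15).
Greedy total cost: 3 + 5 + 10 + 15 = 33. (The true optimum is 30, so greedy overshoots here.)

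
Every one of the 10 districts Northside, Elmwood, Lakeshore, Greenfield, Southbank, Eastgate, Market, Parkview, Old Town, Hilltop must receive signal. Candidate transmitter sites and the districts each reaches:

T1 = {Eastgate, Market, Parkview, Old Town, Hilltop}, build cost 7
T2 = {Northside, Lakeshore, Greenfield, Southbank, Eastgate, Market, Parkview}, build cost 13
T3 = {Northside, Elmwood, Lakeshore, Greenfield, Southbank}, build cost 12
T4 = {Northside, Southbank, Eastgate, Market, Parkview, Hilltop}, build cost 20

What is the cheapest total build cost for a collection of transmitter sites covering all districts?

19

T1, T3 cover every district at build cost 7 + 12 = 19.
Any cover uses at least 2 transmitter sites; among all covering selections none totals below 19.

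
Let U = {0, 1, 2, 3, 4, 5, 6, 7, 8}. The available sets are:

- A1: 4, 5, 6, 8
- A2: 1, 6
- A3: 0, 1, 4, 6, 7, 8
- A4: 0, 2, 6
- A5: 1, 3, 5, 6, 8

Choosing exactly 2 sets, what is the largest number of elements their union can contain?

Choosing A3, A5 covers {0, 1, 3, 4, 5, 6, 7, 8} — 8 elements.
No choice of 2 sets does better; here 2 is left uncovered.

8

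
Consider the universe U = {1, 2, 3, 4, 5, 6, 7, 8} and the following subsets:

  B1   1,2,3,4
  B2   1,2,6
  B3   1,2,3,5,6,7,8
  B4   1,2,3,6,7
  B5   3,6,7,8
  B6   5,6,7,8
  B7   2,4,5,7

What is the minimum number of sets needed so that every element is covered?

B1, B3 together cover {1, 2, 3, 4, 5, 6, 7, 8} — every element.
No single set contains all 8 elements, so 2 is optimal.

2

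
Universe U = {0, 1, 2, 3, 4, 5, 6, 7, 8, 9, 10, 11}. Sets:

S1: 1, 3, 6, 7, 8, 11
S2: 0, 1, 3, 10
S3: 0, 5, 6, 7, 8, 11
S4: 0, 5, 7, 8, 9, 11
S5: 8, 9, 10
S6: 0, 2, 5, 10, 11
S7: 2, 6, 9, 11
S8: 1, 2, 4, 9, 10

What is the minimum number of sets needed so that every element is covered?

S1, S3, S8 together cover {0, 1, 2, 3, 4, 5, 6, 7, 8, 9, 10, 11} — every element.
No 2 of the 8 sets cover everything (all 28 pairs fall short), so 3 is minimum.

3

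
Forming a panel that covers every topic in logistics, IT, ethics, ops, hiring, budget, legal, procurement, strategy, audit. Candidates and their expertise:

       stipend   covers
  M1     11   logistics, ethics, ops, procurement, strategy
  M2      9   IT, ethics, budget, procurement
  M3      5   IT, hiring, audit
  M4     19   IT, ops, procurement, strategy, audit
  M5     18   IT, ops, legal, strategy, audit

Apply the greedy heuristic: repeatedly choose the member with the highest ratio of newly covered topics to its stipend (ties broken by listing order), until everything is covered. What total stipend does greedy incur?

Pick 1: M3 adds 3 new (IT, hiring, audit) at stipend 5 (ratio 3/5).
Pick 2: M1 adds 5 new (logistics, ethics, ops, procurement, strategy) at stipend 11 (ratio 5/11).
Pick 3: M2 adds 1 new (budget) at stipend 9 (ratio 1/9).
Pick 4: M5 adds 1 new (legal) at stipend 18 (ratio 1/18).
Greedy total stipend: 5 + 11 + 9 + 18 = 43.

43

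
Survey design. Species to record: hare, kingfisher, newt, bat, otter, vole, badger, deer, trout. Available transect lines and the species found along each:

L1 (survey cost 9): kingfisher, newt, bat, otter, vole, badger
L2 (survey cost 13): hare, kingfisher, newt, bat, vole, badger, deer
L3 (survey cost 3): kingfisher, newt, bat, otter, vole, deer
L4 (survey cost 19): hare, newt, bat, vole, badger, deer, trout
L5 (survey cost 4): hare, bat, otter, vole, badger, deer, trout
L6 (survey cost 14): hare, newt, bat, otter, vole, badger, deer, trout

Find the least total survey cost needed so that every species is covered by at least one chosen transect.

L3, L5 cover every species at survey cost 3 + 4 = 7.
Any cover uses at least 2 transects; among all covering selections none totals below 7.

7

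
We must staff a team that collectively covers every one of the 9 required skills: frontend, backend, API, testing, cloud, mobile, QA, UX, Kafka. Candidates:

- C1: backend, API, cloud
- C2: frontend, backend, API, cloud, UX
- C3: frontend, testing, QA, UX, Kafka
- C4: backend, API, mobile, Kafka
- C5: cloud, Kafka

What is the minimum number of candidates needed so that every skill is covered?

3

C1, C3, C4 together cover {frontend, backend, API, testing, cloud, mobile, QA, UX, Kafka} — every skill.
No 2 of the 5 candidates cover everything (all 10 pairs fall short), so 3 is minimum.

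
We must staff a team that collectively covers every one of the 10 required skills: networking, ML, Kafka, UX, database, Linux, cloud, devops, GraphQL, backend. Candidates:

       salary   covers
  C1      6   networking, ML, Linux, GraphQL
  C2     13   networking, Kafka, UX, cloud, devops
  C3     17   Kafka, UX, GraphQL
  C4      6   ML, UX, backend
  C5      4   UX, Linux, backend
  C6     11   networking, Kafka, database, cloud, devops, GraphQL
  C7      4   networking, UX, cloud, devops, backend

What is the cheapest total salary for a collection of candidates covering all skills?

21

C1, C5, C6 cover every skill at salary 6 + 4 + 11 = 21.
Any cover uses at least 3 candidates; among all covering selections none totals below 21.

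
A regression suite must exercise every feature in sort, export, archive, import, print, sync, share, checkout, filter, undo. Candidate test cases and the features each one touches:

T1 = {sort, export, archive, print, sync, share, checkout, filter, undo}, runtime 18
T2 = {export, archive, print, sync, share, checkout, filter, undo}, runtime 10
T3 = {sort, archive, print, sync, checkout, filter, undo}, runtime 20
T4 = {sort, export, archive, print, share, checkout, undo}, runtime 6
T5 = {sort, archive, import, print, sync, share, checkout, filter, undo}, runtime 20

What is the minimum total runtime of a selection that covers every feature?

26

T4, T5 cover every feature at runtime 6 + 20 = 26.
Any cover uses at least 2 test cases; among all covering selections none totals below 26.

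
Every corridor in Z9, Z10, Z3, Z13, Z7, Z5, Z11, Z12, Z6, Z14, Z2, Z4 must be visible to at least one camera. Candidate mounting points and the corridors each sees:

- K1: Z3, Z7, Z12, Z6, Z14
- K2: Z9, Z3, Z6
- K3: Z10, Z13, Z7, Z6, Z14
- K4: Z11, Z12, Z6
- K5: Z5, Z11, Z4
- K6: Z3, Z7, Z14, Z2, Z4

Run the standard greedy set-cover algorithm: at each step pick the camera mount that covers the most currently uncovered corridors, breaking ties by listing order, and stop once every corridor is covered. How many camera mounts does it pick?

5

Pick 1: K1 covers 5 new corridors (Z3, Z7, Z12, Z6, Z14).
Pick 2: K5 covers 3 new corridors (Z5, Z11, Z4).
Pick 3: K3 covers 2 new corridors (Z10, Z13).
Pick 4: K2 covers 1 new corridors (Z9).
Pick 5: K6 covers 1 new corridors (Z2).
Greedy uses 5 camera mounts.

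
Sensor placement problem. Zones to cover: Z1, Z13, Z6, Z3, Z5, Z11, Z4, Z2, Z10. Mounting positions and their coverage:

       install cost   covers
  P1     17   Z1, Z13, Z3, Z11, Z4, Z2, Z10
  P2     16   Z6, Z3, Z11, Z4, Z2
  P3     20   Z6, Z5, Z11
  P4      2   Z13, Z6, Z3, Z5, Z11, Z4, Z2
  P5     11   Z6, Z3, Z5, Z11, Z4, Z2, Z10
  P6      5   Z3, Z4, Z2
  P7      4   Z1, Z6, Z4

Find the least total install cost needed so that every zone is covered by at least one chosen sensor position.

17

P4, P5, P7 cover every zone at install cost 2 + 11 + 4 = 17.
Any cover uses at least 2 sensor positions; among all covering selections none totals below 17.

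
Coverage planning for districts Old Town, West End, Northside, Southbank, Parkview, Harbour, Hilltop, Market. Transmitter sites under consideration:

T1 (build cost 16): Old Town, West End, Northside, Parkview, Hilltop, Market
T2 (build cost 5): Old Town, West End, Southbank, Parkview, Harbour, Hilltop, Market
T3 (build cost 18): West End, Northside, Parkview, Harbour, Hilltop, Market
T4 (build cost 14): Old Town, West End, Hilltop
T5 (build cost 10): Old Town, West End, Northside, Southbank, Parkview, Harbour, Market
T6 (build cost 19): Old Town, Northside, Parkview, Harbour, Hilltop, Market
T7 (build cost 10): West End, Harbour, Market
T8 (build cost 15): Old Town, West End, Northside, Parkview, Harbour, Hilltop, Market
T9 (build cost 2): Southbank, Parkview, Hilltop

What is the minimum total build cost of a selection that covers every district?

T5, T9 cover every district at build cost 10 + 2 = 12.
Any cover uses at least 2 transmitter sites; among all covering selections none totals below 12.

12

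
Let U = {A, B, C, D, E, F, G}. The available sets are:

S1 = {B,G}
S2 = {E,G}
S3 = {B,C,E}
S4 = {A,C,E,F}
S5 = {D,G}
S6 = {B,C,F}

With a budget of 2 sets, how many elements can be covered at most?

6

Choosing S1, S4 covers {A, B, C, E, F, G} — 6 elements.
No choice of 2 sets does better; here D is left uncovered.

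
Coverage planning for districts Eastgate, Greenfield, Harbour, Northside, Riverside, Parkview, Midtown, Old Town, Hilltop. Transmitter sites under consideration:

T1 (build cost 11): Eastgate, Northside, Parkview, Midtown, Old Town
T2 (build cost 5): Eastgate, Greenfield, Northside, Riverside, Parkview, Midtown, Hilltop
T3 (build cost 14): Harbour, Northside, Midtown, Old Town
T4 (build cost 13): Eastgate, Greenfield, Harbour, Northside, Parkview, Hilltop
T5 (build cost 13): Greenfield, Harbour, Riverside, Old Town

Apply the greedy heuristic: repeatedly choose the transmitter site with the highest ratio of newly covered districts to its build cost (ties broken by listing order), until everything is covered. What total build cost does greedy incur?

Pick 1: T2 adds 7 new (Eastgate, Greenfield, Northside, Riverside, Parkview, Midtown, Hilltop) at build cost 5 (ratio 7/5).
Pick 2: T5 adds 2 new (Harbour, Old Town) at build cost 13 (ratio 2/13).
Greedy total build cost: 5 + 13 = 18.

18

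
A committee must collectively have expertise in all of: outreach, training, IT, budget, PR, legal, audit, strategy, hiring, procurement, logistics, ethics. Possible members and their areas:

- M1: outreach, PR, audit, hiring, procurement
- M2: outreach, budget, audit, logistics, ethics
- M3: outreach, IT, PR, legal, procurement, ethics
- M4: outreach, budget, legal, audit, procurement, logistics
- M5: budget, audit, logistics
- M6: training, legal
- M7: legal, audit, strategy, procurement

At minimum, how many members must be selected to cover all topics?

M1, M2, M3, M6, M7 together cover {outreach, training, IT, budget, PR, legal, audit, strategy, hiring, procurement, logistics, ethics} — every topic.
No 4 of the 7 members cover everything (all 35 size-4 selections fall short), so 5 is minimum.

5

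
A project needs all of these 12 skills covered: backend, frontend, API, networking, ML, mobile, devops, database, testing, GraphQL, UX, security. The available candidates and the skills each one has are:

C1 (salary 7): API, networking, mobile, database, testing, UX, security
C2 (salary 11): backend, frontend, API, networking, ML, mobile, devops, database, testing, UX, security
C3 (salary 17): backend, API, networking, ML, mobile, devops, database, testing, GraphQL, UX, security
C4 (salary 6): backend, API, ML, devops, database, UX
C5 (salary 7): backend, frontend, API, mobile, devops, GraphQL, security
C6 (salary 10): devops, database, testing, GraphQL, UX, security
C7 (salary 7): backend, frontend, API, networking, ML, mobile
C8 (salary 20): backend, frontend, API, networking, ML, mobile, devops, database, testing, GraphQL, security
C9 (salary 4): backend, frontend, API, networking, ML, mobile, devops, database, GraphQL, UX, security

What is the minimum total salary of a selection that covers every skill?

11

C1, C9 cover every skill at salary 7 + 4 = 11.
Any cover uses at least 2 candidates; among all covering selections none totals below 11.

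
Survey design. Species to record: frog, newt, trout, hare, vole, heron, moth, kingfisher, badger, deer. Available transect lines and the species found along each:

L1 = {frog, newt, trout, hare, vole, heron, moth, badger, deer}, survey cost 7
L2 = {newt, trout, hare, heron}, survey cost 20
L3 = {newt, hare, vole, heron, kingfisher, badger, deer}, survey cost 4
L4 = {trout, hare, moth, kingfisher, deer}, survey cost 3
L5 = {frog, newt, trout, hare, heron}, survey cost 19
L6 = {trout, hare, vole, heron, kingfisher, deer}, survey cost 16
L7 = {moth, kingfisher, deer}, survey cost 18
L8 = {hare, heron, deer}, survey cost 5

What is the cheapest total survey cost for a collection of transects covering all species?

L1, L4 cover every species at survey cost 7 + 3 = 10.
Any cover uses at least 2 transects; among all covering selections none totals below 10.

10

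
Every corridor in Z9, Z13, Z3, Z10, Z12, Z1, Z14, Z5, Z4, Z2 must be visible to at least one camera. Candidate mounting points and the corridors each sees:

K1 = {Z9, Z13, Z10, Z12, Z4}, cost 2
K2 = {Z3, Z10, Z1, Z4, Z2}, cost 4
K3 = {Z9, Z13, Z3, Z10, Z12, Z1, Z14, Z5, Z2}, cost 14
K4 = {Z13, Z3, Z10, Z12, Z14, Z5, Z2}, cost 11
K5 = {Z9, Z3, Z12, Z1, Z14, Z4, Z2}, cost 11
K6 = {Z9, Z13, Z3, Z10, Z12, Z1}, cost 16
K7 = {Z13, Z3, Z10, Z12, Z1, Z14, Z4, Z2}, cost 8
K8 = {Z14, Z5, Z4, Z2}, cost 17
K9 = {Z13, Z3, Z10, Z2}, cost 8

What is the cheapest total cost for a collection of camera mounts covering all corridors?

K1, K3 cover every corridor at cost 2 + 14 = 16.
Any cover uses at least 2 camera mounts; among all covering selections none totals below 16.

16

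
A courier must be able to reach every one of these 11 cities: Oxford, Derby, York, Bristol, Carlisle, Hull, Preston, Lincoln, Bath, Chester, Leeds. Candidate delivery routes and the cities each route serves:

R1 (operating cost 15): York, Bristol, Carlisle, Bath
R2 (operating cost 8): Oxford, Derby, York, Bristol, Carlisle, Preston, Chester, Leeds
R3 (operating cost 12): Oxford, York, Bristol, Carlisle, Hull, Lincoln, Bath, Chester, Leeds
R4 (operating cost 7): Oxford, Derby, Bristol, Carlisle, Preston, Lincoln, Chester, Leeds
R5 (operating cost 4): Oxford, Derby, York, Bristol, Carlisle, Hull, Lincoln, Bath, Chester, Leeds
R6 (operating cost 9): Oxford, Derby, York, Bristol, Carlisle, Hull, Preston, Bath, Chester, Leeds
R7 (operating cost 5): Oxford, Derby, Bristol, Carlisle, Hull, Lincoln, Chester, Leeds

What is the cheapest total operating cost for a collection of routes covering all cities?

R4, R5 cover every city at operating cost 7 + 4 = 11.
Any cover uses at least 2 routes; among all covering selections none totals below 11.

11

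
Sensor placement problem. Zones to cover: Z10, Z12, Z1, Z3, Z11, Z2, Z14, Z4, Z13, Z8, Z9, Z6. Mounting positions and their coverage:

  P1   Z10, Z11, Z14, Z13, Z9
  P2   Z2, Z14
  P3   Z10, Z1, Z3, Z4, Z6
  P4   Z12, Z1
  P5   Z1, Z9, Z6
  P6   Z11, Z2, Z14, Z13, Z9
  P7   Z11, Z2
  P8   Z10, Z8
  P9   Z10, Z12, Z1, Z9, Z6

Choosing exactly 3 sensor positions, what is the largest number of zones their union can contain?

11

Choosing P3, P4, P6 covers {Z10, Z12, Z1, Z3, Z11, Z2, Z14, Z4, Z13, Z9, Z6} — 11 zones.
No choice of 3 sensor positions does better; here Z8 is left uncovered.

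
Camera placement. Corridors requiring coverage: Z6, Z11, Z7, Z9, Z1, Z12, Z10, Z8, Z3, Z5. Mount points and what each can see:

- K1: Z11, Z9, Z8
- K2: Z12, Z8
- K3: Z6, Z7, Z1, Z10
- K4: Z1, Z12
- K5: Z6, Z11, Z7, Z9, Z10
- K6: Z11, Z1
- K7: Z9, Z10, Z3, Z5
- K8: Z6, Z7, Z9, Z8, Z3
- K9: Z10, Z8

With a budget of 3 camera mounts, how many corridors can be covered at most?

Choosing K1, K3, K7 covers {Z6, Z11, Z7, Z9, Z1, Z10, Z8, Z3, Z5} — 9 corridors.
No choice of 3 camera mounts does better; here Z12 is left uncovered.

9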